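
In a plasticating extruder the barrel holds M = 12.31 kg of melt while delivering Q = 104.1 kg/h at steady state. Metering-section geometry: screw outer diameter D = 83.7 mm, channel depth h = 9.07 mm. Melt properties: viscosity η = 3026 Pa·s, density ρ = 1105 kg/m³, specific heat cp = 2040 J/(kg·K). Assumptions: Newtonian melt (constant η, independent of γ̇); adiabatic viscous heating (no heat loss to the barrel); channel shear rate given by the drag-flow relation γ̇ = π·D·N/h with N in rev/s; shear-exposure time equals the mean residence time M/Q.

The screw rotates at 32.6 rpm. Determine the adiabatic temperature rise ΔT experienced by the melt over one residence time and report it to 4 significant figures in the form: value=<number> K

value=141.8 K

Convert throughput: Q = 104.1 kg/h = 104.1/3600 = 0.0289167 kg/s
Mean residence time: t_res = M/Q_s = 12.31 kg / 0.0289167 kg/s = 425.706 s
Geometry in metres: D = 83.7 mm → 0.0837 m, h = 9.07 mm → 0.00907 m; screw speed N = 32.6 rpm = 0.543333 rev/s
γ̇ = π·D·N / h = π · 0.0837 · 0.543333 / 0.00907 = 15.752 s⁻¹
ΔT = η·γ̇²·t_res/(ρ·cp) = [3026 × 15.752² × 425.706] / [1105 × 2040] = 141.793 K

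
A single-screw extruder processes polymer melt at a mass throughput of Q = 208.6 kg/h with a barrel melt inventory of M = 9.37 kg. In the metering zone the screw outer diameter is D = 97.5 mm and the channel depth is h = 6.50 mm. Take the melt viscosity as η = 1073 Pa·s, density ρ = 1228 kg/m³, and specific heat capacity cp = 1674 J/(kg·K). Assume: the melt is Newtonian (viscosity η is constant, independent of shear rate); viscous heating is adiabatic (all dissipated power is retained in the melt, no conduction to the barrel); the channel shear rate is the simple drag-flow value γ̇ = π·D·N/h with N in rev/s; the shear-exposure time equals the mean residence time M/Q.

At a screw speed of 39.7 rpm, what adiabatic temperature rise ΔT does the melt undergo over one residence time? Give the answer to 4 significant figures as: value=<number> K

value=82.06 K

Convert throughput: Q = 208.6 kg/h = 208.6/3600 = 0.0579444 kg/s
t_res = M / Q_s = 9.37 / 0.0579444 = 161.707 s
D = 97.5 mm = 0.0975 m;  h = 6.50 mm = 0.0065 m;  N = 39.7 rpm / 60 = 0.661667 rev/s
Shear rate: γ̇ = πDN/h = π·0.0975·0.661667/0.0065 = 31.1803 s⁻¹
ΔT = η·γ̇²·t_res/(ρ·cp) = [1073 × 31.1803² × 161.707] / [1228 × 1674] = 82.0606 K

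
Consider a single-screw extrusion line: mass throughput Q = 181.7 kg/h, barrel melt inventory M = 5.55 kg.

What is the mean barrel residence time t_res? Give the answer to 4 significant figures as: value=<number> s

value=110.0 s

Q_s = Q / 3600 = 181.7 / 3600 = 0.0504722 kg/s
t_res = M / Q_s = 5.55 ÷ 0.0504722 = 109.961 s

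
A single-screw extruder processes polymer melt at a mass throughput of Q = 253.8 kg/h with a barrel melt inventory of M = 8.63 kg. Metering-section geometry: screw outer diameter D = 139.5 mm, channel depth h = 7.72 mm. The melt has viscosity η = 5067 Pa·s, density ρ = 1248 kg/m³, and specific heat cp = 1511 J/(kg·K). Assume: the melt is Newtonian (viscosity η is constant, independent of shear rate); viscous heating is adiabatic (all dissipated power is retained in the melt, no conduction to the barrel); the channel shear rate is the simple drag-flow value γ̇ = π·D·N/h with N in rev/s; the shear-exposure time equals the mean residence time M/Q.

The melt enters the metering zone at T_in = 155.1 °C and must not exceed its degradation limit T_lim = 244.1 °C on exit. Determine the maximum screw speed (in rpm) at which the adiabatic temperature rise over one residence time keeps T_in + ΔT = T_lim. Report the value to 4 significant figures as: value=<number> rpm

value=17.39 rpm

Q_s = Q / 3600 = 253.8 / 3600 = 0.0705 kg/s
t_res = M / Q_s = 8.63 / 0.0705 = 122.411 s
D = 139.5 mm = 0.1395 m;  h = 7.72 mm = 0.00772 m
ΔT_a = T_lim − T_in = 244.1 °C − 155.1 °C = 89 K
γ̇_max² = ΔT_a·ρ·cp/(η·t_res) = 89·1248·1511/(5067·122.411) = 270.58 s⁻²
γ̇_max = √270.58 = 16.4493 s⁻¹
Solve γ̇ = πDN/h for N: N_max = γ̇_max·h/(π·D) = 16.4493 × 0.00772 / (π × 0.1395) = 0.289762 rev/s = 17.3857 rpm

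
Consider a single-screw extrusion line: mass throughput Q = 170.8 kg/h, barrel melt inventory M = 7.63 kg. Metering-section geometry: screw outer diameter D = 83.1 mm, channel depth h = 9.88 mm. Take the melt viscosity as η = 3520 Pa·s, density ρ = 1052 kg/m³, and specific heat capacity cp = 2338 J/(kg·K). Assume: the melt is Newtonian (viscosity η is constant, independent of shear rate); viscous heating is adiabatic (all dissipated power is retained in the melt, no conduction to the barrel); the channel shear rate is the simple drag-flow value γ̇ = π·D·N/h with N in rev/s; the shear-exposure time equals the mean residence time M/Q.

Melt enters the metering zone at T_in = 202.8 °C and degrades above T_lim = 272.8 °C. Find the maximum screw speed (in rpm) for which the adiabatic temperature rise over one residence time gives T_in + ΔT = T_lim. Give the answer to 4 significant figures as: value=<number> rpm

value=39.60 rpm

Q_s = Q / 3600 = 170.8 / 3600 = 0.0474444 kg/s
Mean residence time: t_res = M/Q_s = 7.63 kg / 0.0474444 kg/s = 160.82 s
Convert to metres: D = 0.0831 m, h = 0.00988 m
ΔT_a = T_lim − T_in = 272.8 − 202.8 = 70 K
γ̇_max² = ΔT_a·ρ·cp/(η·t_res) = 70·1052·2338/(3520·160.82) = 304.142 s⁻²
γ̇_max = sqrt(304.142) = 17.4397 s⁻¹
Solve γ̇ = πDN/h for N: N_max = γ̇_max·h/(π·D) = 17.4397 × 0.00988 / (π × 0.0831) = 0.660001 rev/s = 39.6 rpm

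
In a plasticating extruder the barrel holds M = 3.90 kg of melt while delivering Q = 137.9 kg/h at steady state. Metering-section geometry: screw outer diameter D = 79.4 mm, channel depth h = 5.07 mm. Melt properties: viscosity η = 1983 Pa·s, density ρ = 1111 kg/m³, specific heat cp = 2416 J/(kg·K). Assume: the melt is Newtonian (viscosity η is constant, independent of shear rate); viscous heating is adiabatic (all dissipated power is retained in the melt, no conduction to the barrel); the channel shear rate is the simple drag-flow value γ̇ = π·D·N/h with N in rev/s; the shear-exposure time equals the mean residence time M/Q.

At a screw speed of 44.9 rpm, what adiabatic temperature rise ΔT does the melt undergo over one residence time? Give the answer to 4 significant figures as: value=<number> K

value=102.0 K

Throughput in SI: Q_s = 137.9 kg/h ÷ 3600 s/h = 0.0383056 kg/s
t_res = M / Q_s = 3.90 / 0.0383056 = 101.813 s
Convert to SI: D = 0.0794 m, h = 0.00507 m, N = 44.9/60 = 0.748333 rev/s
Shear rate: γ̇ = πDN/h = π·0.0794·0.748333/0.00507 = 36.8178 s⁻¹
Adiabatic rise: ΔT = η γ̇² t_res / (ρ cp) = 1983·(36.8178)²·101.813 / (1111·2416) = 101.96 K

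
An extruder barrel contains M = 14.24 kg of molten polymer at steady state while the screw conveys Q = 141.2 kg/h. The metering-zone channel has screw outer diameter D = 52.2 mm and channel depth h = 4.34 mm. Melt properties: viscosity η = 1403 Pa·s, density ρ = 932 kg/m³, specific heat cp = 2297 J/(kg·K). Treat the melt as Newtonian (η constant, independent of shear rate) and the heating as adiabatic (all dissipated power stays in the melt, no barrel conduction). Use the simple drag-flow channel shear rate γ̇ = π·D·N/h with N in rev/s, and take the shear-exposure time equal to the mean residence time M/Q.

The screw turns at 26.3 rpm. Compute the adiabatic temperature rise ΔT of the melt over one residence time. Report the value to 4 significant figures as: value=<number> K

value=65.27 K

Convert throughput: Q = 141.2 kg/h = 141.2/3600 = 0.0392222 kg/s
Mean residence time: t_res = M/Q_s = 14.24 kg / 0.0392222 kg/s = 363.059 s
D = 52.2 mm = 0.0522 m;  h = 4.34 mm = 0.00434 m;  N = 26.3 rpm / 60 = 0.438333 rev/s
γ̇ = π D N / h = (π)(0.0522)(0.438333) / 0.00434 = 16.5629 s⁻¹
Adiabatic rise: ΔT = η γ̇² t_res / (ρ cp) = 1403·(16.5629)²·363.059 / (932·2297) = 65.2723 K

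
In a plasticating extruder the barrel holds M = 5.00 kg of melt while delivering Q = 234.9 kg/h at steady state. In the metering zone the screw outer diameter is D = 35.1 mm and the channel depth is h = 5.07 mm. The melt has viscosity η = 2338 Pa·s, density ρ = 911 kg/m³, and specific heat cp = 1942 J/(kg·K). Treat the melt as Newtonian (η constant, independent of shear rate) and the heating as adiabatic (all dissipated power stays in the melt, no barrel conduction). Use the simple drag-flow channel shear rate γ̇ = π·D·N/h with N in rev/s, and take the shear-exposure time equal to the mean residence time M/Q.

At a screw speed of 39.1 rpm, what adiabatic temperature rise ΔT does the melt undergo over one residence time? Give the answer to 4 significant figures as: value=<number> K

Q_s = Q / 3600 = 234.9 / 3600 = 0.06525 kg/s
Mean residence time: t_res = M/Q_s = 5.00 kg / 0.06525 kg/s = 76.6284 s
Geometry in metres: D = 35.1 mm → 0.0351 m, h = 5.07 mm → 0.00507 m; screw speed N = 39.1 rpm = 0.651667 rev/s
Shear rate: γ̇ = πDN/h = π·0.0351·0.651667/0.00507 = 14.1734 s⁻¹
ΔT = η·γ̇²·t_res / (ρ·cp) = 2338 · (14.1734)² · 76.6284 / (911 · 1942) = 20.343 K

value=20.34 K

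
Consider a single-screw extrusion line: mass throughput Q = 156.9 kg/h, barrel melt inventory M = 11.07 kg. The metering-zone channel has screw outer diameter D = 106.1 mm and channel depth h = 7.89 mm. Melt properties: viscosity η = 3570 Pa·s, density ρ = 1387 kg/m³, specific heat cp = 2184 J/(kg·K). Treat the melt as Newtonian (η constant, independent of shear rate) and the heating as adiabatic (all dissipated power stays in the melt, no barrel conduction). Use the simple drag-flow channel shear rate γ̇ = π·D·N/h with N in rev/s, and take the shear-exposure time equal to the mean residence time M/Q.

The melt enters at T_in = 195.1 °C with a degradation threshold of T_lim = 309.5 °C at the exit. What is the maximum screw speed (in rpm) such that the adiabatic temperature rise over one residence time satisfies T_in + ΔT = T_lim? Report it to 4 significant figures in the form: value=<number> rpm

value=27.76 rpm

Convert throughput: Q = 156.9 kg/h = 156.9/3600 = 0.0435833 kg/s
t_res = M / Q_s = 11.07 / 0.0435833 = 253.996 s
D = 106.1 mm = 0.1061 m;  h = 7.89 mm = 0.00789 m
ΔT_a = T_lim − T_in = 309.5 °C − 195.1 °C = 114.4 K
γ̇_max² = ΔT_a·ρ·cp/(η·t_res) = 114.4·1387·2184/(3570·253.996) = 382.173 s⁻²
γ̇_max = sqrt(382.173) = 19.5492 s⁻¹
N_max = γ̇_max h / (πD) = 19.5492·0.00789/(π·0.1061) = 0.462745 rev/s → ×60 = 27.7647 rpm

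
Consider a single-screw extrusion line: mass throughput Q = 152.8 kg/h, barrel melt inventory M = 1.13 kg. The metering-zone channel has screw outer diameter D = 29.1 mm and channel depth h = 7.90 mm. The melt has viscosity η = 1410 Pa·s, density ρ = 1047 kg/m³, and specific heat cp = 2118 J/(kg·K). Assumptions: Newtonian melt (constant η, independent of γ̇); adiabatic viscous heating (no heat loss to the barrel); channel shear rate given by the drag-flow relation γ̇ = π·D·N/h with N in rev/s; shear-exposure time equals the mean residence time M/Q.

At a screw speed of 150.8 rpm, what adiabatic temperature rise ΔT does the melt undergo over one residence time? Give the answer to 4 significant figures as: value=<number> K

Q_s = Q / 3600 = 152.8 / 3600 = 0.0424444 kg/s
t_res = M / Q_s = 1.13 / 0.0424444 = 26.623 s
Convert to SI: D = 0.0291 m, h = 0.0079 m, N = 150.8/60 = 2.51333 rev/s
γ̇ = π D N / h = (π)(0.0291)(2.51333) / 0.0079 = 29.0848 s⁻¹
ΔT = η·γ̇²·t_res/(ρ·cp) = [1410 × 29.0848² × 26.623] / [1047 × 2118] = 14.3198 K

value=14.32 K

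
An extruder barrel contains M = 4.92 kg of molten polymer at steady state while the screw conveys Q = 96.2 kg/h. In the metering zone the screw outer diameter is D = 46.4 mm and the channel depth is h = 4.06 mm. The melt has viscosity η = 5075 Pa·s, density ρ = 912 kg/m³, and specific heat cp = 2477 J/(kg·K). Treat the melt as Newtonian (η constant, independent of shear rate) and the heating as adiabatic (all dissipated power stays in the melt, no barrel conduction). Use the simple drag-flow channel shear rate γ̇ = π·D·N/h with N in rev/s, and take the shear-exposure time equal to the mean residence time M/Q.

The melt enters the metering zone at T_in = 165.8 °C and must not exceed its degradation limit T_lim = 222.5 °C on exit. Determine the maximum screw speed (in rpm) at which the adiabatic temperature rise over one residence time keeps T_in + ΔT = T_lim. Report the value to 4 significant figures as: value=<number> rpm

Throughput in SI: Q_s = 96.2 kg/h ÷ 3600 s/h = 0.0267222 kg/s
Mean residence time: t_res = M/Q_s = 4.92 kg / 0.0267222 kg/s = 184.116 s
Convert to metres: D = 0.0464 m, h = 0.00406 m
Allowable rise: ΔT_a = T_lim − T_in = 222.5 − 165.8 = 56.7 K
γ̇_max² = ΔT_a·ρ·cp / (η·t_res) = [56.7 × 912 × 2477] / [5075 × 184.116] = 137.08 s⁻²
Take the square root: γ̇_max = √(137.08) = 11.7081 s⁻¹
N_max = γ̇_max·h / (π·D) = 11.7081 · 0.00406 / (π · 0.0464) = 0.326096 rev/s = 19.5658 rpm

value=19.57 rpm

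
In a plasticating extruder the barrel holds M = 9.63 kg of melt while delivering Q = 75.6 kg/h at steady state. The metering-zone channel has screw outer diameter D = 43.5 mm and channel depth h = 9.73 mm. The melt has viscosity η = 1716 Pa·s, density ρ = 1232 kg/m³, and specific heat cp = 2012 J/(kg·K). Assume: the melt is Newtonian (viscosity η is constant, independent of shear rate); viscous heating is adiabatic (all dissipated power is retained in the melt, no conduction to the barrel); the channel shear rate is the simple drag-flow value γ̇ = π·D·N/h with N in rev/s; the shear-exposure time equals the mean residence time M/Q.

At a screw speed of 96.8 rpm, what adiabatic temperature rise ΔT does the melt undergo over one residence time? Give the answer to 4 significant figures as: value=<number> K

Convert throughput: Q = 75.6 kg/h = 75.6/3600 = 0.021 kg/s
t_res = M / Q_s = 9.63 ÷ 0.021 = 458.571 s
Convert to SI: D = 0.0435 m, h = 0.00973 m, N = 96.8/60 = 1.61333 rev/s
γ̇ = π D N / h = (π)(0.0435)(1.61333) / 0.00973 = 22.6595 s⁻¹
ΔT = η·γ̇²·t_res/(ρ·cp) = [1716 × 22.6595² × 458.571] / [1232 × 2012] = 163 K

value=163.0 K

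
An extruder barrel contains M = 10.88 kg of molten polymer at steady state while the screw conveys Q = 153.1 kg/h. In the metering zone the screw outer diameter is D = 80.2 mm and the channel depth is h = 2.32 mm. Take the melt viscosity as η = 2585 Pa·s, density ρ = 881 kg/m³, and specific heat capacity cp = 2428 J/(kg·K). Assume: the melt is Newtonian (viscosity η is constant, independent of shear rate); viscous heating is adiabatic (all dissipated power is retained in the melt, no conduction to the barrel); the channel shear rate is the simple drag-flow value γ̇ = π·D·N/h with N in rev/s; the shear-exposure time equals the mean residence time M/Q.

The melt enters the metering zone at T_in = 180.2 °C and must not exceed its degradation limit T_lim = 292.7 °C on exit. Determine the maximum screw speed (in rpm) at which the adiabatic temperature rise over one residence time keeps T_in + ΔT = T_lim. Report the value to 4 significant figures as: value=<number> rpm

value=10.54 rpm

Throughput in SI: Q_s = 153.1 kg/h ÷ 3600 s/h = 0.0425278 kg/s
t_res = M / Q_s = 10.88 / 0.0425278 = 255.833 s
D = 80.2 mm = 0.0802 m;  h = 2.32 mm = 0.00232 m
Allowable rise: ΔT_a = T_lim − T_in = 292.7 − 180.2 = 112.5 K
γ̇_max² = ΔT_a·ρ·cp/(η·t_res) = 112.5·881·2428/(2585·255.833) = 363.882 s⁻²
γ̇_max = sqrt(363.882) = 19.0757 s⁻¹
Solve γ̇ = πDN/h for N: N_max = γ̇_max·h/(π·D) = 19.0757 × 0.00232 / (π × 0.0802) = 0.175648 rev/s = 10.5389 rpm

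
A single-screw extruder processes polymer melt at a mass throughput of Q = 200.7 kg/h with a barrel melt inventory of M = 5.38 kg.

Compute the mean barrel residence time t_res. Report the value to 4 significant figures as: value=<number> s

value=96.50 s

Convert throughput: Q = 200.7 kg/h = 200.7/3600 = 0.05575 kg/s
t_res = M / Q_s = 5.38 ÷ 0.05575 = 96.5022 s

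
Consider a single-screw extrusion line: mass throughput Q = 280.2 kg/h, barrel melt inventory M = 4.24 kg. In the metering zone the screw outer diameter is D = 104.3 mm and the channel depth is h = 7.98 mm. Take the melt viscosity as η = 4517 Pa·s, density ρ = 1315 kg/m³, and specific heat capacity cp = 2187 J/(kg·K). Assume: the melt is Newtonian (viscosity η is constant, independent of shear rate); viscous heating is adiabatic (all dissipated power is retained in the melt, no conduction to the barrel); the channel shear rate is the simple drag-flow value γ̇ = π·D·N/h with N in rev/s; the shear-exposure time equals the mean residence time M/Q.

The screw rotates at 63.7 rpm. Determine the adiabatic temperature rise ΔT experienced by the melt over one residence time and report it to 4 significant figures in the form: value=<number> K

value=162.6 K

Convert throughput: Q = 280.2 kg/h = 280.2/3600 = 0.0778333 kg/s
t_res = M / Q_s = 4.24 ÷ 0.0778333 = 54.4754 s
Geometry in metres: D = 104.3 mm → 0.1043 m, h = 7.98 mm → 0.00798 m; screw speed N = 63.7 rpm = 1.06167 rev/s
Shear rate: γ̇ = πDN/h = π·0.1043·1.06167/0.00798 = 43.5933 s⁻¹
ΔT = η·γ̇²·t_res/(ρ·cp) = [4517 × 43.5933² × 54.4754] / [1315 × 2187] = 162.598 K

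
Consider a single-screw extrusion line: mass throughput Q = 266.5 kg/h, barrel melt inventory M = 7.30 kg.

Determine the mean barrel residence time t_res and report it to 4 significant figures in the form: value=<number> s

Convert throughput: Q = 266.5 kg/h = 266.5/3600 = 0.0740278 kg/s
Mean residence time: t_res = M/Q_s = 7.30 kg / 0.0740278 kg/s = 98.6116 s

value=98.61 s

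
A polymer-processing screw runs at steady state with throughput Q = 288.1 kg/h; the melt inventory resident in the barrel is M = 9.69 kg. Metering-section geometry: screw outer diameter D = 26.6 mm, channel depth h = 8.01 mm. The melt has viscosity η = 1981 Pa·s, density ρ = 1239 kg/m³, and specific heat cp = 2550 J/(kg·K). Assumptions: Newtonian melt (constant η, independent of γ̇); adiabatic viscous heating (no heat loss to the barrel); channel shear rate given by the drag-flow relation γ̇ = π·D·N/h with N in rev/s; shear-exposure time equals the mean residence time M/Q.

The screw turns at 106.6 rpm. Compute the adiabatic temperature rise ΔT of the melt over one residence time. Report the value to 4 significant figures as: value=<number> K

Throughput in SI: Q_s = 288.1 kg/h ÷ 3600 s/h = 0.0800278 kg/s
t_res = M / Q_s = 9.69 / 0.0800278 = 121.083 s
Convert to SI: D = 0.0266 m, h = 0.00801 m, N = 106.6/60 = 1.77667 rev/s
γ̇ = π·D·N / h = π · 0.0266 · 1.77667 / 0.00801 = 18.5355 s⁻¹
ΔT = η·γ̇²·t_res/(ρ·cp) = [1981 × 18.5355² × 121.083] / [1239 × 2550] = 26.0835 K

value=26.08 K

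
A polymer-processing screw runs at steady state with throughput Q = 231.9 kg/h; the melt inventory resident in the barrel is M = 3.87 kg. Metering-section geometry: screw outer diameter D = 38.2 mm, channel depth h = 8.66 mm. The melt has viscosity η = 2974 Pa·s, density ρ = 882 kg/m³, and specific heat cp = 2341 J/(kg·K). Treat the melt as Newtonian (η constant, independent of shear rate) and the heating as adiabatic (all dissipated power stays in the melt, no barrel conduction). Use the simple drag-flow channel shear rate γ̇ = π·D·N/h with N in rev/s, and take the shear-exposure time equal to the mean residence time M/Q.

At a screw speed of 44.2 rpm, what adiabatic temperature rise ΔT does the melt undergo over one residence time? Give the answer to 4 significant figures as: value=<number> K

value=9.018 K

Throughput in SI: Q_s = 231.9 kg/h ÷ 3600 s/h = 0.0644167 kg/s
t_res = M / Q_s = 3.87 ÷ 0.0644167 = 60.0776 s
Geometry in metres: D = 38.2 mm → 0.0382 m, h = 8.66 mm → 0.00866 m; screw speed N = 44.2 rpm = 0.736667 rev/s
Shear rate: γ̇ = πDN/h = π·0.0382·0.736667/0.00866 = 10.2086 s⁻¹
ΔT = η·γ̇²·t_res/(ρ·cp) = [2974 × 10.2086² × 60.0776] / [882 × 2341] = 9.01813 K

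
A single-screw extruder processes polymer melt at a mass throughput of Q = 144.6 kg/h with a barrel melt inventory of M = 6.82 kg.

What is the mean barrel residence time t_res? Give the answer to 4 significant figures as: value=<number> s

value=169.8 s

Convert throughput: Q = 144.6 kg/h = 144.6/3600 = 0.0401667 kg/s
Mean residence time: t_res = M/Q_s = 6.82 kg / 0.0401667 kg/s = 169.793 s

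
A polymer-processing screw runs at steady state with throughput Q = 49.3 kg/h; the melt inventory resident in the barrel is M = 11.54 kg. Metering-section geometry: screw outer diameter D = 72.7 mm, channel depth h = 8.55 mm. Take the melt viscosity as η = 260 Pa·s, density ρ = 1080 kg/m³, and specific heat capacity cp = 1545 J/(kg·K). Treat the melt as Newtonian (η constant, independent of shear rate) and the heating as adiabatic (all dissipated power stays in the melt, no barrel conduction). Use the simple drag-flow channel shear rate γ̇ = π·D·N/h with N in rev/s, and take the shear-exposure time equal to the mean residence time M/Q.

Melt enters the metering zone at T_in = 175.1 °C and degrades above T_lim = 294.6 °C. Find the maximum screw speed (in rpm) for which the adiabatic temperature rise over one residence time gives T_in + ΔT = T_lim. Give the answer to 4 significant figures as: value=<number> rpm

value=67.76 rpm

Throughput in SI: Q_s = 49.3 kg/h ÷ 3600 s/h = 0.0136944 kg/s
t_res = M / Q_s = 11.54 ÷ 0.0136944 = 842.677 s
Geometry in SI: D = 72.7 mm → 0.0727 m, h = 8.55 mm → 0.00855 m
ΔT_a = T_lim − T_in = 294.6 − 175.1 = 119.5 K
Invert ΔT = ηγ̇²t_res/(ρcp) for γ̇: γ̇_max² = ΔT_a ρ cp / (η t_res) = 119.5·1080·1545 / (260·842.677) = 910.092 s⁻²
γ̇_max = sqrt(910.092) = 30.1677 s⁻¹
N_max = γ̇_max·h / (π·D) = 30.1677 · 0.00855 / (π · 0.0727) = 1.12934 rev/s = 67.7604 rpm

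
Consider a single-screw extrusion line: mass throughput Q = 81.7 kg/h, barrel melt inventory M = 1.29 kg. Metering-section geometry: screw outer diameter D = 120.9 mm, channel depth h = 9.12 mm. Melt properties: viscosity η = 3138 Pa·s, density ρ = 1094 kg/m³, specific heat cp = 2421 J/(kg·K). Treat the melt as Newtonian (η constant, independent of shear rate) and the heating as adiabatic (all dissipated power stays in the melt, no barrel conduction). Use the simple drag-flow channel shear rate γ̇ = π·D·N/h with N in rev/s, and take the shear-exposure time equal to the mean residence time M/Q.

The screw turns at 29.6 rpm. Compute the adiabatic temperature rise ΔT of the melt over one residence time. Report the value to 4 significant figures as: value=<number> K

value=28.43 K

Throughput in SI: Q_s = 81.7 kg/h ÷ 3600 s/h = 0.0226944 kg/s
Mean residence time: t_res = M/Q_s = 1.29 kg / 0.0226944 kg/s = 56.8421 s
Convert to SI: D = 0.1209 m, h = 0.00912 m, N = 29.6/60 = 0.493333 rev/s
γ̇ = π D N / h = (π)(0.1209)(0.493333) / 0.00912 = 20.5457 s⁻¹
ΔT = η·γ̇²·t_res/(ρ·cp) = [3138 × 20.5457² × 56.8421] / [1094 × 2421] = 28.4285 K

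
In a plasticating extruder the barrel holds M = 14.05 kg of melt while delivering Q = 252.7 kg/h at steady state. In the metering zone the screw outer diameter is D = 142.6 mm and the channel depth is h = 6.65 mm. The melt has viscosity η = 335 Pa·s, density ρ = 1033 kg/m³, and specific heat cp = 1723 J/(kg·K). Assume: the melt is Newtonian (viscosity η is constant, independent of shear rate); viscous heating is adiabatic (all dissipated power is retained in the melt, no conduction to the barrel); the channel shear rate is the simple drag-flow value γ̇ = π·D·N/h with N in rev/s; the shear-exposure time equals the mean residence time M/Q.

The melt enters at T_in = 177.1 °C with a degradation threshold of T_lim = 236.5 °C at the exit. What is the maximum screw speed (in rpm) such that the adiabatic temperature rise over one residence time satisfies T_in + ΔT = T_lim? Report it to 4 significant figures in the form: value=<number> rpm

Q_s = Q / 3600 = 252.7 / 3600 = 0.0701944 kg/s
t_res = M / Q_s = 14.05 ÷ 0.0701944 = 200.158 s
Geometry in SI: D = 142.6 mm → 0.1426 m, h = 6.65 mm → 0.00665 m
Allowable rise: ΔT_a = T_lim − T_in = 236.5 − 177.1 = 59.4 K
Invert ΔT = ηγ̇²t_res/(ρcp) for γ̇: γ̇_max² = ΔT_a ρ cp / (η t_res) = 59.4·1033·1723 / (335·200.158) = 1576.72 s⁻²
γ̇_max = √1576.72 = 39.7079 s⁻¹
N_max = γ̇_max·h / (π·D) = 39.7079 · 0.00665 / (π · 0.1426) = 0.589426 rev/s = 35.3655 rpm

value=35.37 rpm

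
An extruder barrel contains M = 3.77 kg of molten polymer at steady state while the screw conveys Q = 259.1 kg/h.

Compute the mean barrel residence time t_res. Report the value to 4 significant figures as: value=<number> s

value=52.38 s

Convert throughput: Q = 259.1 kg/h = 259.1/3600 = 0.0719722 kg/s
Mean residence time: t_res = M/Q_s = 3.77 kg / 0.0719722 kg/s = 52.3813 s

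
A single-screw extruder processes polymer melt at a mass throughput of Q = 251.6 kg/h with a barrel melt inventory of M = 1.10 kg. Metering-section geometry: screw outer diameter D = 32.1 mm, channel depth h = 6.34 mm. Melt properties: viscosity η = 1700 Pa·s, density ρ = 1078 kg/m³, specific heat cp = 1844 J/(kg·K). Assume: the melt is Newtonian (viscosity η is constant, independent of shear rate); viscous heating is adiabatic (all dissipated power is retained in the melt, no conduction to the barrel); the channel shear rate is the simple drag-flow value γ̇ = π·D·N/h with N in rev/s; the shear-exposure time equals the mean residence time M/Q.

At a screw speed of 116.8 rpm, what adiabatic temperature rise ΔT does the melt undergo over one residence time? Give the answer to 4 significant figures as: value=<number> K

value=12.91 K

Convert throughput: Q = 251.6 kg/h = 251.6/3600 = 0.0698889 kg/s
t_res = M / Q_s = 1.10 / 0.0698889 = 15.7393 s
Geometry in metres: D = 32.1 mm → 0.0321 m, h = 6.34 mm → 0.00634 m; screw speed N = 116.8 rpm = 1.94667 rev/s
γ̇ = π D N / h = (π)(0.0321)(1.94667) / 0.00634 = 30.964 s⁻¹
ΔT = η·γ̇²·t_res/(ρ·cp) = [1700 × 30.964² × 15.7393] / [1078 × 1844] = 12.9053 K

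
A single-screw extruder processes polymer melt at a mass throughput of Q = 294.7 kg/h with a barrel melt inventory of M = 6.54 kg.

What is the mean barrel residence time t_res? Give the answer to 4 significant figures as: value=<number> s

Convert throughput: Q = 294.7 kg/h = 294.7/3600 = 0.0818611 kg/s
t_res = M / Q_s = 6.54 / 0.0818611 = 79.8914 s

value=79.89 s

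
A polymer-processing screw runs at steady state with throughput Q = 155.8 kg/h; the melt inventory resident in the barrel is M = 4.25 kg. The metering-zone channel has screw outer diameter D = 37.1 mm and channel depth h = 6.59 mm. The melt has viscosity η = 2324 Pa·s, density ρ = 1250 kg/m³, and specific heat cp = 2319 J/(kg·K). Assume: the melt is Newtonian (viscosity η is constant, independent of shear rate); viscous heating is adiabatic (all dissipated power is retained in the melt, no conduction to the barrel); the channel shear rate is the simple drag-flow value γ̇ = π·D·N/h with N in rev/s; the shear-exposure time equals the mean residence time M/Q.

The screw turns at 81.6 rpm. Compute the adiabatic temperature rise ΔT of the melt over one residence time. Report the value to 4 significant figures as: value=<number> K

value=45.55 K

Q_s = Q / 3600 = 155.8 / 3600 = 0.0432778 kg/s
t_res = M / Q_s = 4.25 ÷ 0.0432778 = 98.2028 s
Convert to SI: D = 0.0371 m, h = 0.00659 m, N = 81.6/60 = 1.36 rev/s
γ̇ = π·D·N / h = π · 0.0371 · 1.36 / 0.00659 = 24.0534 s⁻¹
ΔT = η·γ̇²·t_res / (ρ·cp) = 2324 · (24.0534)² · 98.2028 / (1250 · 2319) = 45.5516 K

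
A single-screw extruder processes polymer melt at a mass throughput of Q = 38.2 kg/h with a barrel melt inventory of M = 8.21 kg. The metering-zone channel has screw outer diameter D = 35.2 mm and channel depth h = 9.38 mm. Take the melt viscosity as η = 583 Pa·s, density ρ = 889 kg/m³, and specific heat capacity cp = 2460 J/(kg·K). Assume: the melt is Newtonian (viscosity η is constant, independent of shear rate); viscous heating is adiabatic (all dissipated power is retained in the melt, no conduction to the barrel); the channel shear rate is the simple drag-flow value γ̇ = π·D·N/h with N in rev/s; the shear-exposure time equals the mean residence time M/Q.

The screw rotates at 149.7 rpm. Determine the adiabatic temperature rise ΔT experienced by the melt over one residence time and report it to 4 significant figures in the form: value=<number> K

Throughput in SI: Q_s = 38.2 kg/h ÷ 3600 s/h = 0.0106111 kg/s
t_res = M / Q_s = 8.21 / 0.0106111 = 773.717 s
Geometry in metres: D = 35.2 mm → 0.0352 m, h = 9.38 mm → 0.00938 m; screw speed N = 149.7 rpm = 2.495 rev/s
γ̇ = π·D·N / h = π · 0.0352 · 2.495 / 0.00938 = 29.4144 s⁻¹
ΔT = η·γ̇²·t_res / (ρ·cp) = 583 · (29.4144)² · 773.717 / (889 · 2460) = 178.457 K

value=178.5 K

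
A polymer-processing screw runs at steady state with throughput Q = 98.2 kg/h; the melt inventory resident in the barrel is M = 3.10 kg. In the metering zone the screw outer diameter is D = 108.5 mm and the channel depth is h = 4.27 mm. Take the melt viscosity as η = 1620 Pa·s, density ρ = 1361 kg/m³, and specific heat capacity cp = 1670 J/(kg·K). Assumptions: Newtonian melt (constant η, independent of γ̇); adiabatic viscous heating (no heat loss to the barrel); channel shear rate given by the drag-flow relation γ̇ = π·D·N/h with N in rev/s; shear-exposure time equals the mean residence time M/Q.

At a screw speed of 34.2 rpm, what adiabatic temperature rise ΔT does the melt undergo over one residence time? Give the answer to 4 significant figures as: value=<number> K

Convert throughput: Q = 98.2 kg/h = 98.2/3600 = 0.0272778 kg/s
Mean residence time: t_res = M/Q_s = 3.10 kg / 0.0272778 kg/s = 113.646 s
Convert to SI: D = 0.1085 m, h = 0.00427 m, N = 34.2/60 = 0.57 rev/s
Shear rate: γ̇ = πDN/h = π·0.1085·0.57/0.00427 = 45.5016 s⁻¹
ΔT = η·γ̇²·t_res/(ρ·cp) = [1620 × 45.5016² × 113.646] / [1361 × 1670] = 167.705 K

value=167.7 K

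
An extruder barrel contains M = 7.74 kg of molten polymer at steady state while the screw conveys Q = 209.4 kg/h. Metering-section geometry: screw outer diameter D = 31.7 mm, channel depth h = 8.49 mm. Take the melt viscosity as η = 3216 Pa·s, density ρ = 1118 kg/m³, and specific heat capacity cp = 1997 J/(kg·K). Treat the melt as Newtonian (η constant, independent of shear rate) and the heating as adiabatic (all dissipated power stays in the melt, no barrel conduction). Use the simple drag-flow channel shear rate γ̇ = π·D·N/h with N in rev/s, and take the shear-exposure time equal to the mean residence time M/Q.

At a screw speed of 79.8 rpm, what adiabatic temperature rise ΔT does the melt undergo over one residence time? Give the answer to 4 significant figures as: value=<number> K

Q_s = Q / 3600 = 209.4 / 3600 = 0.0581667 kg/s
t_res = M / Q_s = 7.74 ÷ 0.0581667 = 133.066 s
D = 31.7 mm = 0.0317 m;  h = 8.49 mm = 0.00849 m;  N = 79.8 rpm / 60 = 1.33 rev/s
γ̇ = π·D·N / h = π · 0.0317 · 1.33 / 0.00849 = 15.601 s⁻¹
Adiabatic rise: ΔT = η γ̇² t_res / (ρ cp) = 3216·(15.601)²·133.066 / (1118·1997) = 46.6519 K

value=46.65 K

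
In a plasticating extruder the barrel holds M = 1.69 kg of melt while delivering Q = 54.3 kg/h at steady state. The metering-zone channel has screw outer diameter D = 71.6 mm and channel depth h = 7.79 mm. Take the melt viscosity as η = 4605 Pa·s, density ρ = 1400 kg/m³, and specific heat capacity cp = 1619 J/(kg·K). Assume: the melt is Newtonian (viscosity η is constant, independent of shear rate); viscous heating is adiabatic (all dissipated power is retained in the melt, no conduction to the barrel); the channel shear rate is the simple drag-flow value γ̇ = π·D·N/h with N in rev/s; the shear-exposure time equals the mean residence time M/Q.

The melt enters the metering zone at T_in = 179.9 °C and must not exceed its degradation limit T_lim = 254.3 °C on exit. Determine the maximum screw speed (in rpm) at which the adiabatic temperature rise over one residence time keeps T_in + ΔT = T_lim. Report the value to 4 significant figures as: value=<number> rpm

Throughput in SI: Q_s = 54.3 kg/h ÷ 3600 s/h = 0.0150833 kg/s
t_res = M / Q_s = 1.69 / 0.0150833 = 112.044 s
D = 71.6 mm = 0.0716 m;  h = 7.79 mm = 0.00779 m
ΔT_a = T_lim − T_in = 254.3 °C − 179.9 °C = 74.4 K
Invert ΔT = ηγ̇²t_res/(ρcp) for γ̇: γ̇_max² = ΔT_a ρ cp / (η t_res) = 74.4·1400·1619 / (4605·112.044) = 326.835 s⁻²
γ̇_max = √326.835 = 18.0786 s⁻¹
N_max = γ̇_max·h / (π·D) = 18.0786 · 0.00779 / (π · 0.0716) = 0.626093 rev/s = 37.5656 rpm

value=37.57 rpm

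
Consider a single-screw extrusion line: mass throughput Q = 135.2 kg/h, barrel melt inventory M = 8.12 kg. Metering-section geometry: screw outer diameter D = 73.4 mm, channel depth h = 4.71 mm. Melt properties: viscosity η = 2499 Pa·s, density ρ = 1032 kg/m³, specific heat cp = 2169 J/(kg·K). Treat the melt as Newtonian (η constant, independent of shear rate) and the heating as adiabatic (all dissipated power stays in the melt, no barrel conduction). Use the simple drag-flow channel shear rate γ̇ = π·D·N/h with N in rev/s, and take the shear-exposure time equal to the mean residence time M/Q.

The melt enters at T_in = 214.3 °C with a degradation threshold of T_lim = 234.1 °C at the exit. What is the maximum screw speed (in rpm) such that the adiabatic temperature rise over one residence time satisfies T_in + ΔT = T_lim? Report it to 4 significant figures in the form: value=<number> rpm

Q_s = Q / 3600 = 135.2 / 3600 = 0.0375556 kg/s
Mean residence time: t_res = M/Q_s = 8.12 kg / 0.0375556 kg/s = 216.213 s
D = 73.4 mm = 0.0734 m;  h = 4.71 mm = 0.00471 m
ΔT_a = T_lim − T_in = 234.1 °C − 214.3 °C = 19.8 K
Invert ΔT = ηγ̇²t_res/(ρcp) for γ̇: γ̇_max² = ΔT_a ρ cp / (η t_res) = 19.8·1032·2169 / (2499·216.213) = 82.0269 s⁻²
Take the square root: γ̇_max = √(82.0269) = 9.05687 s⁻¹
N_max = γ̇_max h / (πD) = 9.05687·0.00471/(π·0.0734) = 0.184992 rev/s → ×60 = 11.0995 rpm

value=11.10 rpm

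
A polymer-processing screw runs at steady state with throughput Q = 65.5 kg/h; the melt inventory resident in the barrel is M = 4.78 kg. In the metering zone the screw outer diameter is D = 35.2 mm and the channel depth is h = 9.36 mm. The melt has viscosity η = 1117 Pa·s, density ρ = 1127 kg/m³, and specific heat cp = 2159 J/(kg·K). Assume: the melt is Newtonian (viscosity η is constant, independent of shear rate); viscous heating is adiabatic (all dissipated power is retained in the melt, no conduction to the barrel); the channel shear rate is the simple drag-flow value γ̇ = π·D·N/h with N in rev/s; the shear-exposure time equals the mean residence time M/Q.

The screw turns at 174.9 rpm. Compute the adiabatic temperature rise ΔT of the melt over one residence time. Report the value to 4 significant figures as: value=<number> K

Q_s = Q / 3600 = 65.5 / 3600 = 0.0181944 kg/s
Mean residence time: t_res = M/Q_s = 4.78 kg / 0.0181944 kg/s = 262.718 s
Convert to SI: D = 0.0352 m, h = 0.00936 m, N = 174.9/60 = 2.915 rev/s
γ̇ = π D N / h = (π)(0.0352)(2.915) / 0.00936 = 34.4394 s⁻¹
Adiabatic rise: ΔT = η γ̇² t_res / (ρ cp) = 1117·(34.4394)²·262.718 / (1127·2159) = 143.046 K

value=143.0 K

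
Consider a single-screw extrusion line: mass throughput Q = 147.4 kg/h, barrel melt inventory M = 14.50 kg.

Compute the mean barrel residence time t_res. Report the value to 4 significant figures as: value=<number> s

value=354.1 s

Convert throughput: Q = 147.4 kg/h = 147.4/3600 = 0.0409444 kg/s
t_res = M / Q_s = 14.50 / 0.0409444 = 354.138 s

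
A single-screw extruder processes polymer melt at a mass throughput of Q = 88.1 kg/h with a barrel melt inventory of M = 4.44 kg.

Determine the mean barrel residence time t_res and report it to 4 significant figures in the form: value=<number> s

Q_s = Q / 3600 = 88.1 / 3600 = 0.0244722 kg/s
Mean residence time: t_res = M/Q_s = 4.44 kg / 0.0244722 kg/s = 181.43 s

value=181.4 s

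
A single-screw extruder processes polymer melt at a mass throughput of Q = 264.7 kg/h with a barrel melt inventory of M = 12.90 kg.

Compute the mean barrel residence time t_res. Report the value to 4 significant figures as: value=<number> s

Convert throughput: Q = 264.7 kg/h = 264.7/3600 = 0.0735278 kg/s
t_res = M / Q_s = 12.90 ÷ 0.0735278 = 175.444 s

value=175.4 s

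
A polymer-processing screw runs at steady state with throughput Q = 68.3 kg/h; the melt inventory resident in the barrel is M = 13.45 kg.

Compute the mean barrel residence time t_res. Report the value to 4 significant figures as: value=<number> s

Q_s = Q / 3600 = 68.3 / 3600 = 0.0189722 kg/s
Mean residence time: t_res = M/Q_s = 13.45 kg / 0.0189722 kg/s = 708.931 s

value=708.9 s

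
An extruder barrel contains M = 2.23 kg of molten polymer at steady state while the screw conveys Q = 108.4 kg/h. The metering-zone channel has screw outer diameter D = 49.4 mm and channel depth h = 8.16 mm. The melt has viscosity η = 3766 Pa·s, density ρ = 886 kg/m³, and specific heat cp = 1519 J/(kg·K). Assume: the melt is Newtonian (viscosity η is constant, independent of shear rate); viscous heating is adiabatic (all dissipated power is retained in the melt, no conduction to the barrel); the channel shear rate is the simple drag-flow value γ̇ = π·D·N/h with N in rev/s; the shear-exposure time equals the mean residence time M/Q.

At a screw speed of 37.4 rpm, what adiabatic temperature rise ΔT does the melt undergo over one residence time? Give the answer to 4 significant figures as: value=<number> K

value=29.13 K

Convert throughput: Q = 108.4 kg/h = 108.4/3600 = 0.0301111 kg/s
t_res = M / Q_s = 2.23 / 0.0301111 = 74.059 s
Geometry in metres: D = 49.4 mm → 0.0494 m, h = 8.16 mm → 0.00816 m; screw speed N = 37.4 rpm = 0.623333 rev/s
γ̇ = π D N / h = (π)(0.0494)(0.623333) / 0.00816 = 11.8551 s⁻¹
Adiabatic rise: ΔT = η γ̇² t_res / (ρ cp) = 3766·(11.8551)²·74.059 / (886·1519) = 29.126 K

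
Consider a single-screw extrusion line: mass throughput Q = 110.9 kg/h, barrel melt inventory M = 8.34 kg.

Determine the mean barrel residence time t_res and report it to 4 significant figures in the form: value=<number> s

Throughput in SI: Q_s = 110.9 kg/h ÷ 3600 s/h = 0.0308056 kg/s
t_res = M / Q_s = 8.34 / 0.0308056 = 270.73 s

value=270.7 s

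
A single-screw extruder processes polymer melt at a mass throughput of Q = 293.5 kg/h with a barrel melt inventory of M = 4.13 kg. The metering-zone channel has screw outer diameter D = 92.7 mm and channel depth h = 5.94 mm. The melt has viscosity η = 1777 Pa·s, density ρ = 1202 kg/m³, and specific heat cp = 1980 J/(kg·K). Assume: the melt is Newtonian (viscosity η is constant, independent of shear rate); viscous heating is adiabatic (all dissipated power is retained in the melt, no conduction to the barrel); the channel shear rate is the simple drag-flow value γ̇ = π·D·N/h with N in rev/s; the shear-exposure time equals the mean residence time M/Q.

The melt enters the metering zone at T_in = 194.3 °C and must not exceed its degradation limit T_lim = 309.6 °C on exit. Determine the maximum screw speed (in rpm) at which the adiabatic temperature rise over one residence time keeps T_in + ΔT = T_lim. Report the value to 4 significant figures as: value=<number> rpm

value=67.57 rpm

Throughput in SI: Q_s = 293.5 kg/h ÷ 3600 s/h = 0.0815278 kg/s
t_res = M / Q_s = 4.13 ÷ 0.0815278 = 50.6576 s
Geometry in SI: D = 92.7 mm → 0.0927 m, h = 5.94 mm → 0.00594 m
ΔT_a = T_lim − T_in = 309.6 °C − 194.3 °C = 115.3 K
γ̇_max² = ΔT_a·ρ·cp / (η·t_res) = [115.3 × 1202 × 1980] / [1777 × 50.6576] = 3048.37 s⁻²
γ̇_max = sqrt(3048.37) = 55.212 s⁻¹
N_max = γ̇_max·h / (π·D) = 55.212 · 0.00594 / (π · 0.0927) = 1.12613 rev/s = 67.5681 rpm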